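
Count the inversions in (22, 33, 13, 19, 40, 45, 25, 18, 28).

16 inversions

Sweep left to right; for each value list the smaller values that follow it:
22 → 13, 19, 18 → 3
33 → 13, 19, 25, 18, 28 → 5
13 → none → 0
19 → 18 → 1
40 → 25, 18, 28 → 3
45 → 25, 18, 28 → 3
25 → 18 → 1
18 → none → 0
28 → none → 0
Sum: 3 + 5 + 0 + 1 + 3 + 3 + 1 + 0 + 0 = 16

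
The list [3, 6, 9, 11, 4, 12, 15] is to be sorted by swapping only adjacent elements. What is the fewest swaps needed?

3 adjacent swaps

Minimum adjacent swaps = number of inversions (each swap of adjacent out-of-order elements removes one inversion and no swap can remove more).
Count inversions — for each element, later elements that are smaller:
3: none → 0
6: 4 → 1
9: 4 → 1
11: 4 → 1
4: none → 0
12: none → 0
15: none → 0
Total inversions: 0 + 1 + 1 + 1 + 0 + 0 + 0 = 3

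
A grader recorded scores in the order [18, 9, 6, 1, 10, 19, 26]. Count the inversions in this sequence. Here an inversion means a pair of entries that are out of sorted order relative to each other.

7 inversions

Listing every pair i<j with a[i]>a[j] (using 1-based positions):
(1,2): 18 > 9
(1,3): 18 > 6
(1,4): 18 > 1
(1,5): 18 > 10
(2,3): 9 > 6
(2,4): 9 > 1
(3,4): 6 > 1
That's 7 pairs.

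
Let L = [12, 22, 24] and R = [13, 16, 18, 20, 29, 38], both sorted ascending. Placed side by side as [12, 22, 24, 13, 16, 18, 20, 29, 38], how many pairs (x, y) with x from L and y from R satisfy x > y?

Take each right-half value and tally the left-half values above it:
r = 13: 22, 24 → 2
r = 16: 22, 24 → 2
r = 18: 22, 24 → 2
r = 20: 22, 24 → 2
r = 29: none → 0
r = 38: none → 0
Cross-inversions: 2 + 2 + 2 + 2 + 0 + 0 = 8

8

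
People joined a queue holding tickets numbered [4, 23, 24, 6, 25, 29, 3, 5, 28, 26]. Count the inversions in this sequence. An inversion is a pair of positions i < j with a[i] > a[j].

16 out-of-order pairs

Sweep left to right; for each value list the smaller values that follow it:
4 → 3 → 1
23 → 6, 3, 5 → 3
24 → 6, 3, 5 → 3
6 → 3, 5 → 2
25 → 3, 5 → 2
29 → 3, 5, 28, 26 → 4
3 → none → 0
5 → none → 0
28 → 26 → 1
26 → none → 0
Sum: 1 + 3 + 3 + 2 + 2 + 4 + 0 + 0 + 1 + 0 = 16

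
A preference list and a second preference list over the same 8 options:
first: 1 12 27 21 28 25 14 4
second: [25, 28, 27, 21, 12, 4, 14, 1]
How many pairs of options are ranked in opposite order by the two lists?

Assign each item its position (1..8) in the first ordering, then rewrite the second ordering as that position sequence:
positions: 1→1, 12→2, 27→3, 21→4, 28→5, 25→6, 14→7, 4→8
second ordering as positions: [6, 5, 3, 4, 2, 8, 7, 1]
Discordant pairs = inversions in this position sequence.
6: 5, 3, 4, 2, 1 → 5
5: 3, 4, 2, 1 → 4
3: 2, 1 → 2
4: 2, 1 → 2
2: 1 → 1
8: 7, 1 → 2
7: 1 → 1
1: 0
Total: 5 + 4 + 2 + 2 + 1 + 2 + 1 + 0 = 17

17 pairs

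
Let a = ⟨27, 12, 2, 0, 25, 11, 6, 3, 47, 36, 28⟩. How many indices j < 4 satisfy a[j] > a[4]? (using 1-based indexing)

3

The element at index 4 is 0.
Elements before it: 27, 12, 2
Those larger than 0: 27, 12, 2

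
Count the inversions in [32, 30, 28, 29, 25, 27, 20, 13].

26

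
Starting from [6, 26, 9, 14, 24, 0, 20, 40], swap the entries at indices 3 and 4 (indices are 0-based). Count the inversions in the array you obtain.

11 inversions

Positions 3 and 4 hold 14 and 24; after swapping, the array is [6, 26, 9, 24, 14, 0, 20, 40].
For each element, count later entries that are smaller:
6: 1
26: 5
9: 1
24: 3
14: 1
0: 0
20: 0
40: 0
Sum: 1 + 5 + 1 + 3 + 1 + 0 + 0 + 0 = 11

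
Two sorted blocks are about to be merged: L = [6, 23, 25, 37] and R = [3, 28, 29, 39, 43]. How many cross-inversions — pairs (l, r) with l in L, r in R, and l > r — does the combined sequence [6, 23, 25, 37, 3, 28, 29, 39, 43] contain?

For each element r of the right run, count left-run elements greater than r:
r = 3: 6, 23, 25, 37 → 4
r = 28: 37 → 1
r = 29: 37 → 1
r = 39: none → 0
r = 43: none → 0
Cross-inversions: 4 + 1 + 1 + 0 + 0 = 6

Split inversions: 6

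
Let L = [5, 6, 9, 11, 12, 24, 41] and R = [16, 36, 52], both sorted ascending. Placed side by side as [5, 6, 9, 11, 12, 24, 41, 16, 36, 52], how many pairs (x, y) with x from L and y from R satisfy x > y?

3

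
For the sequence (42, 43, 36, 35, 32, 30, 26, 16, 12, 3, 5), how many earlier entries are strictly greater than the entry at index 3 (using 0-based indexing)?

3 such elements

The element at index 3 is 35.
Elements before it: 42, 43, 36
Those larger than 35: 42, 43, 36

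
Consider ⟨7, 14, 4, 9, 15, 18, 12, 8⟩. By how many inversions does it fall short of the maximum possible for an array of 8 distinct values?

Maximum inversions for 8 distinct elements is C(8, 2) = 8·7/2 = 28.
Current inversions — for each element, count later smaller elements:
7: 1
14: 4
4: 0
9: 1
15: 2
18: 2
12: 1
8: 0
Current total: 1 + 4 + 0 + 1 + 2 + 2 + 1 + 0 = 11
Shortfall: 28 − 11 = 17

17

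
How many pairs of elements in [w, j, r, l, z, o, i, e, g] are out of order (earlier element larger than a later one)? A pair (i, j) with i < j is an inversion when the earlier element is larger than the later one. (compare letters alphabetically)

There are 27 inversions.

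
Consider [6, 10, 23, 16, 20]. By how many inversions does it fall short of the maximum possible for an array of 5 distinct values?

8

Maximum inversions for 5 distinct elements is C(5, 2) = 5·4/2 = 10.
Current inversions — for each element, count later smaller elements:
6: 0
10: 0
23: 2
16: 0
20: 0
Current total: 0 + 0 + 2 + 0 + 0 = 2
Shortfall: 10 − 2 = 8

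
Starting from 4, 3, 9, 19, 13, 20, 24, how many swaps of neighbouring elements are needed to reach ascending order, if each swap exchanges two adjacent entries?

2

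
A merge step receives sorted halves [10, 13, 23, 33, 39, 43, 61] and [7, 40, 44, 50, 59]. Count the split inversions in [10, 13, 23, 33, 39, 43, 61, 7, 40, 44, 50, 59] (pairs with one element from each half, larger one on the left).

12 split inversions

For each element r of the right run, count left-run elements greater than r:
r = 7: 10, 13, 23, 33, 39, 43, 61 → 7
r = 40: 43, 61 → 2
r = 44: 61 → 1
r = 50: 61 → 1
r = 59: 61 → 1
Cross-inversions: 7 + 2 + 1 + 1 + 1 = 12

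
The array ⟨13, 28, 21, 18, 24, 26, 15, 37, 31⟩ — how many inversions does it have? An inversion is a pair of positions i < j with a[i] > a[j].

11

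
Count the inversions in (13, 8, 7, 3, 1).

10 out-of-order pairs

Inversion pairs (indices are 0-based):
(0,1): 13 > 8
(0,2): 13 > 7
(0,3): 13 > 3
(0,4): 13 > 1
(1,2): 8 > 7
(1,3): 8 > 3
(1,4): 8 > 1
(2,3): 7 > 3
(2,4): 7 > 1
(3,4): 3 > 1
That's 10 pairs.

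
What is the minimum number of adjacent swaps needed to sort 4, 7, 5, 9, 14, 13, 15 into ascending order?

The minimum number of adjacent swaps to sort an array equals its inversion count, since every such swap removes exactly one inversion.
Count inversions — for each element, later elements that are smaller:
4: none → 0
7: 5 → 1
5: none → 0
9: none → 0
14: 13 → 1
13: none → 0
15: none → 0
Total inversions: 0 + 1 + 0 + 0 + 1 + 0 + 0 = 2

2 swaps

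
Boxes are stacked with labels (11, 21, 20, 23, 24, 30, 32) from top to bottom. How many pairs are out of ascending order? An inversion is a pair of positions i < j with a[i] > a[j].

1 inversion

Element-by-element contributions:
11 → none → 0
21 → 20 → 1
20 → none → 0
23 → none → 0
24 → none → 0
30 → none → 0
32 → none → 0
Sum: 0 + 1 + 0 + 0 + 0 + 0 + 0 = 1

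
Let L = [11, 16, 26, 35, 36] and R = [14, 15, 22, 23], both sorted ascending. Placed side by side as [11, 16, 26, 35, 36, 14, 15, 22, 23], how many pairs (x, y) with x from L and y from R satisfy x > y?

Count, for every r in R, how many entries of L exceed r:
r = 14: 16, 26, 35, 36 → 4
r = 15: 16, 26, 35, 36 → 4
r = 22: 26, 35, 36 → 3
r = 23: 26, 35, 36 → 3
Cross-inversions: 4 + 4 + 3 + 3 = 14

14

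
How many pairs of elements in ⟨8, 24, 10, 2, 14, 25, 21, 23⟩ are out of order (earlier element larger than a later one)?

9

Element-by-element contributions:
8: 1
24: 5
10: 1
2: 0
14: 0
25: 2
21: 0
23: 0
Sum: 1 + 5 + 1 + 0 + 0 + 2 + 0 + 0 = 9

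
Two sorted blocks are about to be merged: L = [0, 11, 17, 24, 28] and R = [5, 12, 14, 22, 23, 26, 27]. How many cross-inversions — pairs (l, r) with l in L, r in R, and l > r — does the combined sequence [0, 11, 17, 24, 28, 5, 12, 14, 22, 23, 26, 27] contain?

Count, for every r in R, how many entries of L exceed r:
r = 5: 11, 17, 24, 28 → 4
r = 12: 17, 24, 28 → 3
r = 14: 17, 24, 28 → 3
r = 22: 24, 28 → 2
r = 23: 24, 28 → 2
r = 26: 28 → 1
r = 27: 28 → 1
Cross-inversions: 4 + 3 + 3 + 2 + 2 + 1 + 1 = 16

16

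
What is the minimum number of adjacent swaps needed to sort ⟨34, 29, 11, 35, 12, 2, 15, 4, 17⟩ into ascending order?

Each adjacent swap fixes exactly one inversion, so the minimum swap count equals the number of inversions.
Count inversions — for each element, later elements that are smaller:
34: 29, 11, 12, 2, 15, 4, 17 → 7
29: 11, 12, 2, 15, 4, 17 → 6
11: 2, 4 → 2
35: 12, 2, 15, 4, 17 → 5
12: 2, 4 → 2
2: none → 0
15: 4 → 1
4: none → 0
17: none → 0
Total inversions: 7 + 6 + 2 + 5 + 2 + 0 + 1 + 0 + 0 = 23

There are 23 swaps.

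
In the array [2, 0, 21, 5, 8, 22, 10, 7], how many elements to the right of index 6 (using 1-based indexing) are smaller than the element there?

The element at index 6 is 22.
Elements after it: 10, 7
Those smaller than 22: 10, 7

2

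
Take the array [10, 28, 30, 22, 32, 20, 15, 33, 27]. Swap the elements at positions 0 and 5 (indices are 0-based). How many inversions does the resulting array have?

16 inversions

Positions 0 and 5 hold 10 and 20; after swapping, the array is [20, 28, 30, 22, 32, 10, 15, 33, 27].
Element-by-element contributions:
20: 2
28: 4
30: 4
22: 2
32: 3
10: 0
15: 0
33: 1
27: 0
Sum: 2 + 4 + 4 + 2 + 3 + 0 + 0 + 1 + 0 = 16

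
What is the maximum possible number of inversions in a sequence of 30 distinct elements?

435

The maximum occurs when the array is in strictly decreasing order: every one of the C(30, 2) pairs is inverted.
C(30, 2) = 30·29/2 = 435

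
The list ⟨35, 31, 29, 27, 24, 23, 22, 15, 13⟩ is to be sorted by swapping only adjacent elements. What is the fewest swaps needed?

Adjacent swaps: 36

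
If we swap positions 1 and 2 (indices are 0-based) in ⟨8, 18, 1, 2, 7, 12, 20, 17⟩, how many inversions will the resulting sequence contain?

Positions 1 and 2 hold 18 and 1; after swapping, the array is [8, 1, 18, 2, 7, 12, 20, 17].
Count, for each position, how many later elements it exceeds:
8 → 1, 2, 7 → 3
1 → none → 0
18 → 2, 7, 12, 17 → 4
2 → none → 0
7 → none → 0
12 → none → 0
20 → 17 → 1
17 → none → 0
Sum: 3 + 0 + 4 + 0 + 0 + 0 + 1 + 0 = 8

8 inversions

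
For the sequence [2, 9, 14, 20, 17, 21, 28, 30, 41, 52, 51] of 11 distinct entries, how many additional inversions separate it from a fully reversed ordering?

Maximum inversions for 11 distinct elements is C(11, 2) = 11·10/2 = 55.
Current inversions — for each element, count later smaller elements:
2: 0
9: 0
14: 0
20: 1
17: 0
21: 0
28: 0
30: 0
41: 0
52: 1
51: 0
Current total: 0 + 0 + 0 + 1 + 0 + 0 + 0 + 0 + 0 + 1 + 0 = 2
Shortfall: 55 − 2 = 53

53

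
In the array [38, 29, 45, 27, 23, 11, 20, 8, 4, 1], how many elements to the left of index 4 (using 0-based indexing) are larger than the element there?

4 such elements

The element at index 4 is 23.
Elements before it: 38, 29, 45, 27
Those larger than 23: 38, 29, 45, 27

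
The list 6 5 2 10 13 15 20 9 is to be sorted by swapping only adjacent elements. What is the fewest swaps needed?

There are 7 adjacent swaps.

Each adjacent swap fixes exactly one inversion, so the minimum swap count equals the number of inversions.
Count inversions — for each element, later elements that are smaller:
6: 5, 2 → 2
5: 2 → 1
2: none → 0
10: 9 → 1
13: 9 → 1
15: 9 → 1
20: 9 → 1
9: none → 0
Total inversions: 2 + 1 + 0 + 1 + 1 + 1 + 1 + 0 = 7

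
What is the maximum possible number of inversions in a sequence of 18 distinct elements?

A reversed (strictly descending) arrangement makes every pair an inversion, giving C(18, 2) inversions.
C(18, 2) = 18·17/2 = 153

153 inversions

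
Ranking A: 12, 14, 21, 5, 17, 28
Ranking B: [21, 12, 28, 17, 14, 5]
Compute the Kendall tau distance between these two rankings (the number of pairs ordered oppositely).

Assign each item its position (1..6) in the first ordering, then rewrite the second ordering as that position sequence:
positions: 12→1, 14→2, 21→3, 5→4, 17→5, 28→6
second ordering as positions: [3, 1, 6, 5, 2, 4]
Discordant pairs = inversions in this position sequence.
3: 1, 2 → 2
1: 0
6: 5, 2, 4 → 3
5: 2, 4 → 2
2: 0
4: 0
Total: 2 + 0 + 3 + 2 + 0 + 0 = 7

7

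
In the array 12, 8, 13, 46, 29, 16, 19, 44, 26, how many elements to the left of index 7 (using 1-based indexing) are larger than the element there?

2

The element at index 7 is 19.
Elements before it: 12, 8, 13, 46, 29, 16
Those larger than 19: 46, 29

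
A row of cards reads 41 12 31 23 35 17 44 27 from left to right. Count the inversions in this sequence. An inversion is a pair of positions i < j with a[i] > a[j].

Element-by-element contributions:
41 → 12, 31, 23, 35, 17, 27 → 6
12 → none → 0
31 → 23, 17, 27 → 3
23 → 17 → 1
35 → 17, 27 → 2
17 → none → 0
44 → 27 → 1
27 → none → 0
Sum: 6 + 0 + 3 + 1 + 2 + 0 + 1 + 0 = 13

13 inversions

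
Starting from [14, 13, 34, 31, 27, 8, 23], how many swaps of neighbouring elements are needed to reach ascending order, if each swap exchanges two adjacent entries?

Each adjacent swap fixes exactly one inversion, so the minimum swap count equals the number of inversions.
Count inversions — for each element, later elements that are smaller:
14: 13, 8 → 2
13: 8 → 1
34: 31, 27, 8, 23 → 4
31: 27, 8, 23 → 3
27: 8, 23 → 2
8: none → 0
23: none → 0
Total inversions: 2 + 1 + 4 + 3 + 2 + 0 + 0 = 12

12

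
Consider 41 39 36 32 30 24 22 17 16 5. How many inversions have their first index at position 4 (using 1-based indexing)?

The element at index 4 is 32.
Elements after it: 30, 24, 22, 17, 16, 5
Those smaller than 32: 30, 24, 22, 17, 16, 5

6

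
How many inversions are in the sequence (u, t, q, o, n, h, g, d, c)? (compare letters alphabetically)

For each element, count later entries that are smaller:
u: 8
t: 7
q: 6
o: 5
n: 4
h: 3
g: 2
d: 1
c: 0
Sum: 8 + 7 + 6 + 5 + 4 + 3 + 2 + 1 + 0 = 36

36 inversions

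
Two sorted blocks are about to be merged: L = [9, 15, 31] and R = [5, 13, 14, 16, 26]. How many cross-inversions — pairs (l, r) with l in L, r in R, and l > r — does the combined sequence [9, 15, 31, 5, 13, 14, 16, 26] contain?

9

Take each right-half value and tally the left-half values above it:
r = 5: 9, 15, 31 → 3
r = 13: 15, 31 → 2
r = 14: 15, 31 → 2
r = 16: 31 → 1
r = 26: 31 → 1
Cross-inversions: 3 + 2 + 2 + 1 + 1 = 9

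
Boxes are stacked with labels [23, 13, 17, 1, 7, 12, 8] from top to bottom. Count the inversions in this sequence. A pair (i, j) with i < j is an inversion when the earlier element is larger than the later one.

15

Sweep left to right; for each value list the smaller values that follow it:
23: 6
13: 4
17: 4
1: 0
7: 0
12: 1
8: 0
Sum: 6 + 4 + 4 + 0 + 0 + 1 + 0 = 15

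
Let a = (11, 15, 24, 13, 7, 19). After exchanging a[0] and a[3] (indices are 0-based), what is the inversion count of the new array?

There are 8 inversions.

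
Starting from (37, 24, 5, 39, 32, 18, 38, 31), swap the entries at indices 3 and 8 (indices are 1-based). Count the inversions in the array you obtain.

Positions 3 and 8 hold 5 and 31; after swapping, the array is [37, 24, 31, 39, 32, 18, 38, 5].
Sweep left to right; for each value list the smaller values that follow it:
37: 5
24: 2
31: 2
39: 4
32: 2
18: 1
38: 1
5: 0
Sum: 5 + 2 + 2 + 4 + 2 + 1 + 1 + 0 = 17

There are 17 inversions.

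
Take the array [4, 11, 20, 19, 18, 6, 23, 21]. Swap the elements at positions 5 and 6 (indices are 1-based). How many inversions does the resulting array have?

7

Positions 5 and 6 hold 18 and 6; after swapping, the array is [4, 11, 20, 19, 6, 18, 23, 21].
Element-by-element contributions:
4 → none → 0
11 → 6 → 1
20 → 19, 6, 18 → 3
19 → 6, 18 → 2
6 → none → 0
18 → none → 0
23 → 21 → 1
21 → none → 0
Sum: 0 + 1 + 3 + 2 + 0 + 0 + 1 + 0 = 7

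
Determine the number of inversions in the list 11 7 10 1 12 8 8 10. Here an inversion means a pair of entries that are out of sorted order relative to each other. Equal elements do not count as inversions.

For each element, count later entries that are smaller:
11: 6
7: 1
10: 3
1: 0
12: 3
8: 0
8: 0
10: 0
Sum: 6 + 1 + 3 + 0 + 3 + 0 + 0 + 0 = 13

Out-of-order pairs: 13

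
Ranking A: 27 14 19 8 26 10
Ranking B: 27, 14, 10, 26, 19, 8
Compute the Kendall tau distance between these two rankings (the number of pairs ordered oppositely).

5 discordant pairs

Assign each item its position (1..6) in the first ordering, then rewrite the second ordering as that position sequence:
positions: 27→1, 14→2, 19→3, 8→4, 26→5, 10→6
second ordering as positions: [1, 2, 6, 5, 3, 4]
Discordant pairs = inversions in this position sequence.
1: 0
2: 0
6: 5, 3, 4 → 3
5: 3, 4 → 2
3: 0
4: 0
Total: 0 + 0 + 3 + 2 + 0 + 0 = 5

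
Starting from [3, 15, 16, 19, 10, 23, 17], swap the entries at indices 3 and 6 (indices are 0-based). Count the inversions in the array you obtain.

4

Positions 3 and 6 hold 19 and 17; after swapping, the array is [3, 15, 16, 17, 10, 23, 19].
Count, for each position, how many later elements it exceeds:
3 → none → 0
15 → 10 → 1
16 → 10 → 1
17 → 10 → 1
10 → none → 0
23 → 19 → 1
19 → none → 0
Sum: 0 + 1 + 1 + 1 + 0 + 1 + 0 = 4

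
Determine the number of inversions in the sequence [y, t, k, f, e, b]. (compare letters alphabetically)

Count, for each position, how many later elements it exceeds:
y: 5
t: 4
k: 3
f: 2
e: 1
b: 0
Sum: 5 + 4 + 3 + 2 + 1 + 0 = 15

15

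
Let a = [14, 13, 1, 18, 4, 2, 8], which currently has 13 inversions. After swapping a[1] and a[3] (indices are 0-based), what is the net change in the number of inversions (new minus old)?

Positions 1 and 3 hold 13 and 18; after swapping, the array is [14, 18, 1, 13, 4, 2, 8].
For each element, count later entries that are smaller:
14 → 1, 13, 4, 2, 8 → 5
18 → 1, 13, 4, 2, 8 → 5
1 → none → 0
13 → 4, 2, 8 → 3
4 → 2 → 1
2 → none → 0
8 → none → 0
Sum: 5 + 5 + 0 + 3 + 1 + 0 + 0 = 14
Change: 14 − 13 = +1

+1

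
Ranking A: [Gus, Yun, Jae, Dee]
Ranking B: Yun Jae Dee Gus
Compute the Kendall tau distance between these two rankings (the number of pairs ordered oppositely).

Assign each item its position (1..4) in the first ordering, then rewrite the second ordering as that position sequence:
positions: Gus→1, Yun→2, Jae→3, Dee→4
second ordering as positions: [2, 3, 4, 1]
Discordant pairs = inversions in this position sequence.
2: 1 → 1
3: 1 → 1
4: 1 → 1
1: 0
Total: 1 + 1 + 1 + 0 = 3

3 discordant pairs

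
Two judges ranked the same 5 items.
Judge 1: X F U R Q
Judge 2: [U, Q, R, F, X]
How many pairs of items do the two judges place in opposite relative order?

There are 8 discordant pairs.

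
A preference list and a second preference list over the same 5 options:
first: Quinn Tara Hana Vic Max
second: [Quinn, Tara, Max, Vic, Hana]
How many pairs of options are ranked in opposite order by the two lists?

3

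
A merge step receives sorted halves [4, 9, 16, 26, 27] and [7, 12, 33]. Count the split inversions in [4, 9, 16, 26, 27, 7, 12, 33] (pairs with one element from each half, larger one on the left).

There are 7 split inversions.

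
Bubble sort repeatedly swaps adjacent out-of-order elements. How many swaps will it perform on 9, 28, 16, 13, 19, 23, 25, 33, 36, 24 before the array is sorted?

Each adjacent swap fixes exactly one inversion, so the minimum swap count equals the number of inversions.
Count inversions — for each element, later elements that are smaller:
9: none → 0
28: 16, 13, 19, 23, 25, 24 → 6
16: 13 → 1
13: none → 0
19: none → 0
23: none → 0
25: 24 → 1
33: 24 → 1
36: 24 → 1
24: none → 0
Total inversions: 0 + 6 + 1 + 0 + 0 + 0 + 1 + 1 + 1 + 0 = 10

10 adjacent swaps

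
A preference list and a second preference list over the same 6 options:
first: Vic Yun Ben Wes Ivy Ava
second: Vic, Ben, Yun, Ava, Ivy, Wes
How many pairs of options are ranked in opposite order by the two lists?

Assign each item its position (1..6) in the first ordering, then rewrite the second ordering as that position sequence:
positions: Vic→1, Yun→2, Ben→3, Wes→4, Ivy→5, Ava→6
second ordering as positions: [1, 3, 2, 6, 5, 4]
Discordant pairs = inversions in this position sequence.
1: 0
3: 2 → 1
2: 0
6: 5, 4 → 2
5: 4 → 1
4: 0
Total: 0 + 1 + 0 + 2 + 1 + 0 = 4

4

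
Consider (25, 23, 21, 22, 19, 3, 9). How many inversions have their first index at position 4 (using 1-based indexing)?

3

The element at index 4 is 22.
Elements after it: 19, 3, 9
Those smaller than 22: 19, 3, 9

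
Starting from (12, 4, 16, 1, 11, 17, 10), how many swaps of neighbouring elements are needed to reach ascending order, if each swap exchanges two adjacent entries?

Adjacent swaps: 10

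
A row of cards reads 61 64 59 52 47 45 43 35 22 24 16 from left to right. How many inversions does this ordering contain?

Element-by-element contributions:
61 → 59, 52, 47, 45, 43, 35, 22, 24, 16 → 9
64 → 59, 52, 47, 45, 43, 35, 22, 24, 16 → 9
59 → 52, 47, 45, 43, 35, 22, 24, 16 → 8
52 → 47, 45, 43, 35, 22, 24, 16 → 7
47 → 45, 43, 35, 22, 24, 16 → 6
45 → 43, 35, 22, 24, 16 → 5
43 → 35, 22, 24, 16 → 4
35 → 22, 24, 16 → 3
22 → 16 → 1
24 → 16 → 1
16 → none → 0
Sum: 9 + 9 + 8 + 7 + 6 + 5 + 4 + 3 + 1 + 1 + 0 = 53

53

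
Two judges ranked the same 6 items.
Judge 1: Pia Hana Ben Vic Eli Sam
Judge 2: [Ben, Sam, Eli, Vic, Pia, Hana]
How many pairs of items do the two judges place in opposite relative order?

11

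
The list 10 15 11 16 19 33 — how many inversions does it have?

Inversions: 1

Sweep left to right; for each value list the smaller values that follow it:
10 → none → 0
15 → 11 → 1
11 → none → 0
16 → none → 0
19 → none → 0
33 → none → 0
Sum: 0 + 1 + 0 + 0 + 0 + 0 = 1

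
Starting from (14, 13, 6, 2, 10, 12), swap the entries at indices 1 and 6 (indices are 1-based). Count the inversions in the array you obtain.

Positions 1 and 6 hold 14 and 12; after swapping, the array is [12, 13, 6, 2, 10, 14].
Count, for each position, how many later elements it exceeds:
12: 3
13: 3
6: 1
2: 0
10: 0
14: 0
Sum: 3 + 3 + 1 + 0 + 0 + 0 = 7

7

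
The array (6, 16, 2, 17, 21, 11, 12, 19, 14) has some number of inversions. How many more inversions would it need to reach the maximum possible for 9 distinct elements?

Maximum inversions for 9 distinct elements is C(9, 2) = 9·8/2 = 36.
Current inversions — for each element, count later smaller elements:
6: 1
16: 4
2: 0
17: 3
21: 4
11: 0
12: 0
19: 1
14: 0
Current total: 1 + 4 + 0 + 3 + 4 + 0 + 0 + 1 + 0 = 13
Shortfall: 36 − 13 = 23

23 inversions short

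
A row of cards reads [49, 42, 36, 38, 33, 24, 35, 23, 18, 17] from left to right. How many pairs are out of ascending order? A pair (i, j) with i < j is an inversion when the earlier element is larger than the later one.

42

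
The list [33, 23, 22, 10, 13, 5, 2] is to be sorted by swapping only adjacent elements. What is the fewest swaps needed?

The minimum number of adjacent swaps to sort an array equals its inversion count, since every such swap removes exactly one inversion.
Count inversions — for each element, later elements that are smaller:
33: 23, 22, 10, 13, 5, 2 → 6
23: 22, 10, 13, 5, 2 → 5
22: 10, 13, 5, 2 → 4
10: 5, 2 → 2
13: 5, 2 → 2
5: 2 → 1
2: none → 0
Total inversions: 6 + 5 + 4 + 2 + 2 + 1 + 0 = 20

20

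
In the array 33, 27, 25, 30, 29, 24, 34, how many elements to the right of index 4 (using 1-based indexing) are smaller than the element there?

The element at index 4 is 30.
Elements after it: 29, 24, 34
Those smaller than 30: 29, 24

2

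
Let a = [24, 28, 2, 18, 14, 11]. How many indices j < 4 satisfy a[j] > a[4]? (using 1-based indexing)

2

The element at index 4 is 18.
Elements before it: 24, 28, 2
Those larger than 18: 24, 28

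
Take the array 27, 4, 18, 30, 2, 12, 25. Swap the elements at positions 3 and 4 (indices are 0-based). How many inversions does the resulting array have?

10

Positions 3 and 4 hold 30 and 2; after swapping, the array is [27, 4, 18, 2, 30, 12, 25].
Count, for each position, how many later elements it exceeds:
27 → 4, 18, 2, 12, 25 → 5
4 → 2 → 1
18 → 2, 12 → 2
2 → none → 0
30 → 12, 25 → 2
12 → none → 0
25 → none → 0
Sum: 5 + 1 + 2 + 0 + 2 + 0 + 0 = 10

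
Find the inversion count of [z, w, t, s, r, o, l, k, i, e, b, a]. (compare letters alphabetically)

66

Count, for each position, how many later elements it exceeds:
z: 11
w: 10
t: 9
s: 8
r: 7
o: 6
l: 5
k: 4
i: 3
e: 2
b: 1
a: 0
Sum: 11 + 10 + 9 + 8 + 7 + 6 + 5 + 4 + 3 + 2 + 1 + 0 = 66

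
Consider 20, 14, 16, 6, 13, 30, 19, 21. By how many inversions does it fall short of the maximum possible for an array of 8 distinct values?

Maximum inversions for 8 distinct elements is C(8, 2) = 8·7/2 = 28.
Current inversions — for each element, count later smaller elements:
20: 5
14: 2
16: 2
6: 0
13: 0
30: 2
19: 0
21: 0
Current total: 5 + 2 + 2 + 0 + 0 + 2 + 0 + 0 = 11
Shortfall: 28 − 11 = 17

17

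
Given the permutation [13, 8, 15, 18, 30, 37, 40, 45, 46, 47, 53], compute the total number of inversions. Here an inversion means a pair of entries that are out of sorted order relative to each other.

1

Count, for each position, how many later elements it exceeds:
13 → 8 → 1
8 → none → 0
15 → none → 0
18 → none → 0
30 → none → 0
37 → none → 0
40 → none → 0
45 → none → 0
46 → none → 0
47 → none → 0
53 → none → 0
Sum: 1 + 0 + 0 + 0 + 0 + 0 + 0 + 0 + 0 + 0 + 0 = 1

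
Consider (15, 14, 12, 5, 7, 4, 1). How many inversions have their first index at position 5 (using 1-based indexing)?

2 such elements

The element at index 5 is 7.
Elements after it: 4, 1
Those smaller than 7: 4, 1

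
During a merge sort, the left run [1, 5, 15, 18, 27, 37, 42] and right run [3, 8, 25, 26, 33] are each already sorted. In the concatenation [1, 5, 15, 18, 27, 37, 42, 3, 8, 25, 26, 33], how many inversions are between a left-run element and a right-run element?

There are 19 split inversions.

Take each right-half value and tally the left-half values above it:
r = 3: 5, 15, 18, 27, 37, 42 → 6
r = 8: 15, 18, 27, 37, 42 → 5
r = 25: 27, 37, 42 → 3
r = 26: 27, 37, 42 → 3
r = 33: 37, 42 → 2
Cross-inversions: 6 + 5 + 3 + 3 + 2 = 19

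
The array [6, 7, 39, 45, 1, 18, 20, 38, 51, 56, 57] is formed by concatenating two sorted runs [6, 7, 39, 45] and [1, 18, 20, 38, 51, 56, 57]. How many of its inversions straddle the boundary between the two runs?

10 split inversions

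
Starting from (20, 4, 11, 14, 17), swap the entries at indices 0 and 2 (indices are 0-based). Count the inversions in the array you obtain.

3 inversions

Positions 0 and 2 hold 20 and 11; after swapping, the array is [11, 4, 20, 14, 17].
For each element, count later entries that are smaller:
11 → 4 → 1
4 → none → 0
20 → 14, 17 → 2
14 → none → 0
17 → none → 0
Sum: 1 + 0 + 2 + 0 + 0 = 3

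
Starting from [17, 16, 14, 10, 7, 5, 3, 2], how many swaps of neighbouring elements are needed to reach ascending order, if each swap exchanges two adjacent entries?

Each adjacent swap fixes exactly one inversion, so the minimum swap count equals the number of inversions.
Count inversions — for each element, later elements that are smaller:
17: 16, 14, 10, 7, 5, 3, 2 → 7
16: 14, 10, 7, 5, 3, 2 → 6
14: 10, 7, 5, 3, 2 → 5
10: 7, 5, 3, 2 → 4
7: 5, 3, 2 → 3
5: 3, 2 → 2
3: 2 → 1
2: none → 0
Total inversions: 7 + 6 + 5 + 4 + 3 + 2 + 1 + 0 = 28

Swaps: 28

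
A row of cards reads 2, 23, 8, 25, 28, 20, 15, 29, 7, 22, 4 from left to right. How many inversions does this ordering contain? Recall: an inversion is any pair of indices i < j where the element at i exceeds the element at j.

28 out-of-order pairs

Element-by-element contributions:
2: 0
23: 6
8: 2
25: 5
28: 5
20: 3
15: 2
29: 3
7: 1
22: 1
4: 0
Sum: 0 + 6 + 2 + 5 + 5 + 3 + 2 + 3 + 1 + 1 + 0 = 28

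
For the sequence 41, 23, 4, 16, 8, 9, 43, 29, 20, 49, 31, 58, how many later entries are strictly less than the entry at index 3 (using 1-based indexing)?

0

The element at index 3 is 4.
Elements after it: 16, 8, 9, 43, 29, 20, 49, 31, 58
None of them are smaller than 4.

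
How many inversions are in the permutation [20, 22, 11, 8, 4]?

9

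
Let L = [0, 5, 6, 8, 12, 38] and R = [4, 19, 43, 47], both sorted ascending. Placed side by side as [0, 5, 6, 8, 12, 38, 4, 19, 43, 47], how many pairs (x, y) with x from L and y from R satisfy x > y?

6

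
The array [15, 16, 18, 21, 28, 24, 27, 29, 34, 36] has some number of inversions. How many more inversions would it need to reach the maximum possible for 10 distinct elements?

Maximum inversions for 10 distinct elements is C(10, 2) = 10·9/2 = 45.
Current inversions — for each element, count later smaller elements:
15: 0
16: 0
18: 0
21: 0
28: 2
24: 0
27: 0
29: 0
34: 0
36: 0
Current total: 0 + 0 + 0 + 0 + 2 + 0 + 0 + 0 + 0 + 0 = 2
Shortfall: 45 − 2 = 43

43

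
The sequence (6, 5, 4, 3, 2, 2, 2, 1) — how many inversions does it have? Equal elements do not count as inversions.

Element-by-element contributions:
6 → 5, 4, 3, 2, 2, 2, 1 → 7
5 → 4, 3, 2, 2, 2, 1 → 6
4 → 3, 2, 2, 2, 1 → 5
3 → 2, 2, 2, 1 → 4
2 → 1 → 1
2 → 1 → 1
2 → 1 → 1
1 → none → 0
Sum: 7 + 6 + 5 + 4 + 1 + 1 + 1 + 0 = 25

25 out-of-order pairs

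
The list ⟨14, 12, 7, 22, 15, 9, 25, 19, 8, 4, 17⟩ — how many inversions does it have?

29 inversions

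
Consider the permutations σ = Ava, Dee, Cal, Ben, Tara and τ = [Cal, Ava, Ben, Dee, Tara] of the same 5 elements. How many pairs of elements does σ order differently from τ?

There are 3 discordant pairs.

Assign each item its position (1..5) in the first ordering, then rewrite the second ordering as that position sequence:
positions: Ava→1, Dee→2, Cal→3, Ben→4, Tara→5
second ordering as positions: [3, 1, 4, 2, 5]
Discordant pairs = inversions in this position sequence.
3: 1, 2 → 2
1: 0
4: 2 → 1
2: 0
5: 0
Total: 2 + 0 + 1 + 0 + 0 = 3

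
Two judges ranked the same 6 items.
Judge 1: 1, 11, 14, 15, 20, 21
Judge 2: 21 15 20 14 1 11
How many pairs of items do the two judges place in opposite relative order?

Assign each item its position (1..6) in the first ordering, then rewrite the second ordering as that position sequence:
positions: 1→1, 11→2, 14→3, 15→4, 20→5, 21→6
second ordering as positions: [6, 4, 5, 3, 1, 2]
Discordant pairs = inversions in this position sequence.
6: 4, 5, 3, 1, 2 → 5
4: 3, 1, 2 → 3
5: 3, 1, 2 → 3
3: 1, 2 → 2
1: 0
2: 0
Total: 5 + 3 + 3 + 2 + 0 + 0 = 13

13 discordant pairs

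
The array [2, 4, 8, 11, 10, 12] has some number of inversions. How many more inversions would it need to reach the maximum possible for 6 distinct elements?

14 inversions short

Maximum inversions for 6 distinct elements is C(6, 2) = 6·5/2 = 15.
Current inversions — for each element, count later smaller elements:
2: 0
4: 0
8: 0
11: 1
10: 0
12: 0
Current total: 0 + 0 + 0 + 1 + 0 + 0 = 1
Shortfall: 15 − 1 = 14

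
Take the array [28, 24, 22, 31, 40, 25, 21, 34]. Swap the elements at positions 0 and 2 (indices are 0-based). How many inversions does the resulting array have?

10

Positions 0 and 2 hold 28 and 22; after swapping, the array is [22, 24, 28, 31, 40, 25, 21, 34].
Sweep left to right; for each value list the smaller values that follow it:
22: 1
24: 1
28: 2
31: 2
40: 3
25: 1
21: 0
34: 0
Sum: 1 + 1 + 2 + 2 + 3 + 1 + 0 + 0 = 10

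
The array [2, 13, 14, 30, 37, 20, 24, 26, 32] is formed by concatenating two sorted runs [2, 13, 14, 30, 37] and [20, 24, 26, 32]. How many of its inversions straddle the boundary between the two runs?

7 split inversions

For each element r of the right run, count left-run elements greater than r:
r = 20: 30, 37 → 2
r = 24: 30, 37 → 2
r = 26: 30, 37 → 2
r = 32: 37 → 1
Cross-inversions: 2 + 2 + 2 + 1 = 7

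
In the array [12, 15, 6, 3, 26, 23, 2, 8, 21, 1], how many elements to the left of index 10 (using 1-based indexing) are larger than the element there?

The element at index 10 is 1.
Elements before it: 12, 15, 6, 3, 26, 23, 2, 8, 21
Those larger than 1: 12, 15, 6, 3, 26, 23, 2, 8, 21

9 such elements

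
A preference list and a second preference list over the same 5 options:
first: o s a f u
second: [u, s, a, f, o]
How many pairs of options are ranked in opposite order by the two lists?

7 pairs

Assign each item its position (1..5) in the first ordering, then rewrite the second ordering as that position sequence:
positions: o→1, s→2, a→3, f→4, u→5
second ordering as positions: [5, 2, 3, 4, 1]
Discordant pairs = inversions in this position sequence.
5: 2, 3, 4, 1 → 4
2: 1 → 1
3: 1 → 1
4: 1 → 1
1: 0
Total: 4 + 1 + 1 + 1 + 0 = 7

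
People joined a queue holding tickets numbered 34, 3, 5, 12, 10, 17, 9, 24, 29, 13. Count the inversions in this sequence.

Out-of-order pairs: 16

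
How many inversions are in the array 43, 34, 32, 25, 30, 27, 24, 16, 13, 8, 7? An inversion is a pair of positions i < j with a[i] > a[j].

There are 53 inversions.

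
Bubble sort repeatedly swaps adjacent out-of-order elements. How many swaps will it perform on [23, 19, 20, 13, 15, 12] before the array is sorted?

13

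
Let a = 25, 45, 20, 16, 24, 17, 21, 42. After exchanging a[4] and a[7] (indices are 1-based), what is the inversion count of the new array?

18 inversions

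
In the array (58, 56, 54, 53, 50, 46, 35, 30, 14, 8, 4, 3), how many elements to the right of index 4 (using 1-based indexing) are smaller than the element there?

8

The element at index 4 is 53.
Elements after it: 50, 46, 35, 30, 14, 8, 4, 3
Those smaller than 53: 50, 46, 35, 30, 14, 8, 4, 3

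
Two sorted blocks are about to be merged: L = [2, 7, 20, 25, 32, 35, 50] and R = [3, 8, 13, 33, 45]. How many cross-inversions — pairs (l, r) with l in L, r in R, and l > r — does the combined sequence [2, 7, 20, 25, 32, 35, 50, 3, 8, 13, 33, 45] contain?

19

For each element r of the right run, count left-run elements greater than r:
r = 3: 7, 20, 25, 32, 35, 50 → 6
r = 8: 20, 25, 32, 35, 50 → 5
r = 13: 20, 25, 32, 35, 50 → 5
r = 33: 35, 50 → 2
r = 45: 50 → 1
Cross-inversions: 6 + 5 + 5 + 2 + 1 = 19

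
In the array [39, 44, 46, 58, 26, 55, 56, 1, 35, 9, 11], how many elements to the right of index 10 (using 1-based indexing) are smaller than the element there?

0

The element at index 10 is 9.
Elements after it: 11
None of them are smaller than 9.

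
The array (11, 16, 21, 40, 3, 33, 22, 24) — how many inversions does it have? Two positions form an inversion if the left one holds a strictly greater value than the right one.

9 inversions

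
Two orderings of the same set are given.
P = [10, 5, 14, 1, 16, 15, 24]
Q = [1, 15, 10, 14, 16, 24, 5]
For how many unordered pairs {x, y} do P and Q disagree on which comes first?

Assign each item its position (1..7) in the first ordering, then rewrite the second ordering as that position sequence:
positions: 10→1, 5→2, 14→3, 1→4, 16→5, 15→6, 24→7
second ordering as positions: [4, 6, 1, 3, 5, 7, 2]
Discordant pairs = inversions in this position sequence.
4: 1, 3, 2 → 3
6: 1, 3, 5, 2 → 4
1: 0
3: 2 → 1
5: 2 → 1
7: 2 → 1
2: 0
Total: 3 + 4 + 0 + 1 + 1 + 1 + 0 = 10

10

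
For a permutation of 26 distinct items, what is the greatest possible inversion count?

There are 325 inversions.

The maximum occurs when the array is in strictly decreasing order: every one of the C(26, 2) pairs is inverted.
C(26, 2) = 26·25/2 = 325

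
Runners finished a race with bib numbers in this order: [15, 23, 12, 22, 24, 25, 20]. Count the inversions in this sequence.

There are 7 out-of-order pairs.

Listing every pair i<j with a[i]>a[j] (using 0-based positions):
(0,2): 15 > 12
(1,2): 23 > 12
(1,3): 23 > 22
(1,6): 23 > 20
(3,6): 22 > 20
(4,6): 24 > 20
(5,6): 25 > 20
That's 7 pairs.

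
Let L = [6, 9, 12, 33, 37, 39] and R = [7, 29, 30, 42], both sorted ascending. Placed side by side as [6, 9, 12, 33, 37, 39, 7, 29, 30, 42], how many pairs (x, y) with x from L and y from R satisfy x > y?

11 split inversions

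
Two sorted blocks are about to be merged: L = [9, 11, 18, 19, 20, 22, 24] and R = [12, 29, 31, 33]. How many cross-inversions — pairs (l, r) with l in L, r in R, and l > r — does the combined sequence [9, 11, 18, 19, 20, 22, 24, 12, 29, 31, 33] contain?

5 split inversions

Take each right-half value and tally the left-half values above it:
r = 12: 18, 19, 20, 22, 24 → 5
r = 29: none → 0
r = 31: none → 0
r = 33: none → 0
Cross-inversions: 5 + 0 + 0 + 0 = 5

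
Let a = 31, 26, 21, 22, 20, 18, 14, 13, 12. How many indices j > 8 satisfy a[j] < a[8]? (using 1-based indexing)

The element at index 8 is 13.
Elements after it: 12
Those smaller than 13: 12

1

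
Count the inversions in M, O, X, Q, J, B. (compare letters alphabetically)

10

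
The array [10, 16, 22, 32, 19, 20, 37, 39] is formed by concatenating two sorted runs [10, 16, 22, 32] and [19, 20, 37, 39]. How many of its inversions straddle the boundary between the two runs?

4

Take each right-half value and tally the left-half values above it:
r = 19: 22, 32 → 2
r = 20: 22, 32 → 2
r = 37: none → 0
r = 39: none → 0
Cross-inversions: 2 + 2 + 0 + 0 = 4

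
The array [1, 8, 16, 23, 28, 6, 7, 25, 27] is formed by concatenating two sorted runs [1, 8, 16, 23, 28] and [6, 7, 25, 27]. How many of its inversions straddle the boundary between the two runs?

For each element r of the right run, count left-run elements greater than r:
r = 6: 8, 16, 23, 28 → 4
r = 7: 8, 16, 23, 28 → 4
r = 25: 28 → 1
r = 27: 28 → 1
Cross-inversions: 4 + 4 + 1 + 1 = 10

10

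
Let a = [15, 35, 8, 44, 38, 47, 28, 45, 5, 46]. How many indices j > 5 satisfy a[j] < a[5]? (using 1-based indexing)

The element at index 5 is 38.
Elements after it: 47, 28, 45, 5, 46
Those smaller than 38: 28, 5

2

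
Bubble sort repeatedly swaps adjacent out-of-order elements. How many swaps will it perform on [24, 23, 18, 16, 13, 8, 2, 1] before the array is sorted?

The minimum number of adjacent swaps to sort an array equals its inversion count, since every such swap removes exactly one inversion.
Count inversions — for each element, later elements that are smaller:
24: 23, 18, 16, 13, 8, 2, 1 → 7
23: 18, 16, 13, 8, 2, 1 → 6
18: 16, 13, 8, 2, 1 → 5
16: 13, 8, 2, 1 → 4
13: 8, 2, 1 → 3
8: 2, 1 → 2
2: 1 → 1
1: none → 0
Total inversions: 7 + 6 + 5 + 4 + 3 + 2 + 1 + 0 = 28

28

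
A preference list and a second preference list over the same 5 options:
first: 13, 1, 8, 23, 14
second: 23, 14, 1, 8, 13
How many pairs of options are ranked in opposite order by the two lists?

Pairs: 8

Assign each item its position (1..5) in the first ordering, then rewrite the second ordering as that position sequence:
positions: 13→1, 1→2, 8→3, 23→4, 14→5
second ordering as positions: [4, 5, 2, 3, 1]
Discordant pairs = inversions in this position sequence.
4: 2, 3, 1 → 3
5: 2, 3, 1 → 3
2: 1 → 1
3: 1 → 1
1: 0
Total: 3 + 3 + 1 + 1 + 0 = 8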